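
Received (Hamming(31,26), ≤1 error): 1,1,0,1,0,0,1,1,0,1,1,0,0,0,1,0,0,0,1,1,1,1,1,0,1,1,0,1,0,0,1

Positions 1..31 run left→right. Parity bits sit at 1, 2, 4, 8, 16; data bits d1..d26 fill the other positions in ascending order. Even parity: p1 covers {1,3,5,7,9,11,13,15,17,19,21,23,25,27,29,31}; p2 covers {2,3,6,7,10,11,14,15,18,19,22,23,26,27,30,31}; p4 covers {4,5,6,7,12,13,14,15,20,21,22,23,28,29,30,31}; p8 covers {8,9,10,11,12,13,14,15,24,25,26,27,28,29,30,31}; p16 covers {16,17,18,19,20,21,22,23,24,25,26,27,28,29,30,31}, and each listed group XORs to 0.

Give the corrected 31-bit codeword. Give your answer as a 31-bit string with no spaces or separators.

s1 (pos 1,3,5,7,9,11,13,15,17,19,21,23,25,27,29,31): 1⊕0⊕0⊕1⊕0⊕1⊕0⊕1⊕0⊕1⊕1⊕1⊕1⊕0⊕0⊕1 = 1
s2 (pos 2,3,6,7,10,11,14,15,18,19,22,23,26,27,30,31): 1⊕0⊕0⊕1⊕1⊕1⊕0⊕1⊕0⊕1⊕1⊕1⊕1⊕0⊕0⊕1 = 0
s4 (pos 4,5,6,7,12,13,14,15,20,21,22,23,28,29,30,31): 1⊕0⊕0⊕1⊕0⊕0⊕0⊕1⊕1⊕1⊕1⊕1⊕1⊕0⊕0⊕1 = 1
s8 (pos 8,9,10,11,12,13,14,15,24,25,26,27,28,29,30,31): 1⊕0⊕1⊕1⊕0⊕0⊕0⊕1⊕0⊕1⊕1⊕0⊕1⊕0⊕0⊕1 = 0
s16 (pos 16,17,18,19,20,21,22,23,24,25,26,27,28,29,30,31): 0⊕0⊕0⊕1⊕1⊕1⊕1⊕1⊕0⊕1⊕1⊕0⊕1⊕0⊕0⊕1 = 1
Syndrome s16…s1 = 10101 → error at position 21.
Flip position 21: 1101001101100010001111101101001 → 1101001101100010001101101101001

1101001101100010001101101101001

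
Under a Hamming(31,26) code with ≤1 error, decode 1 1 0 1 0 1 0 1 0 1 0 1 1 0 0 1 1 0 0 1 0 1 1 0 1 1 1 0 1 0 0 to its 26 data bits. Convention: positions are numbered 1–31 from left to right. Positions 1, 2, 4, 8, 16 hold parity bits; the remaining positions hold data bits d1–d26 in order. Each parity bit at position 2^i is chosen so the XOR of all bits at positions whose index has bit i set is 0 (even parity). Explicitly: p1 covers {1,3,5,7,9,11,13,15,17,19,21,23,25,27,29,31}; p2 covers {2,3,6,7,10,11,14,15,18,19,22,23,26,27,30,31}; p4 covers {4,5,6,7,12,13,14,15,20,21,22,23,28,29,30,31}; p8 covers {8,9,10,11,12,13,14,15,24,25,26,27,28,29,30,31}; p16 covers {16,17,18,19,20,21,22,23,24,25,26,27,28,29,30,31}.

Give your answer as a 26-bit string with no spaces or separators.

00100101100101101101110100

s1 (pos 1,3,5,7,9,11,13,15,17,19,21,23,25,27,29,31): 1⊕0⊕0⊕0⊕0⊕0⊕1⊕0⊕1⊕0⊕0⊕1⊕1⊕1⊕1⊕0 = 1
s2 (pos 2,3,6,7,10,11,14,15,18,19,22,23,26,27,30,31): 1⊕0⊕1⊕0⊕1⊕0⊕0⊕0⊕0⊕0⊕1⊕1⊕1⊕1⊕0⊕0 = 1
s4 (pos 4,5,6,7,12,13,14,15,20,21,22,23,28,29,30,31): 1⊕0⊕1⊕0⊕1⊕1⊕0⊕0⊕1⊕0⊕1⊕1⊕0⊕1⊕0⊕0 = 0
s8 (pos 8,9,10,11,12,13,14,15,24,25,26,27,28,29,30,31): 1⊕0⊕1⊕0⊕1⊕1⊕0⊕0⊕0⊕1⊕1⊕1⊕0⊕1⊕0⊕0 = 0
s16 (pos 16,17,18,19,20,21,22,23,24,25,26,27,28,29,30,31): 1⊕1⊕0⊕0⊕1⊕0⊕1⊕1⊕0⊕1⊕1⊕1⊕0⊕1⊕0⊕0 = 1
Syndrome s16…s1 = 10011 → error at position 19.
Flip position 19: 1101010101011001100101101110100 → 1101010101011001101101101110100
Read data bits from positions 3,5,6,7,9,10,11,12,13,14,15,17,18,19,20,21,22,23,24,25,26,27,28,29,30,31: 00100101100101101101110100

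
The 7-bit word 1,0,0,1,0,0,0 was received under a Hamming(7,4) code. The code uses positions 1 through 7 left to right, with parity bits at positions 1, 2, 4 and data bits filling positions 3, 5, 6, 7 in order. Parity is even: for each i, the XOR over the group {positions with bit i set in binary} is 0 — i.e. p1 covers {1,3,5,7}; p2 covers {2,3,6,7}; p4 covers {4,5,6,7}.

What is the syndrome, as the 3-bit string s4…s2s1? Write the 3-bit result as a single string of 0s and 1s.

101

s1 (pos 1,3,5,7): 1⊕0⊕0⊕0 = 1
s2 (pos 2,3,6,7): 0⊕0⊕0⊕0 = 0
s4 (pos 4,5,6,7): 1⊕0⊕0⊕0 = 1
Syndrome s4…s1 = 101 → error at position 5.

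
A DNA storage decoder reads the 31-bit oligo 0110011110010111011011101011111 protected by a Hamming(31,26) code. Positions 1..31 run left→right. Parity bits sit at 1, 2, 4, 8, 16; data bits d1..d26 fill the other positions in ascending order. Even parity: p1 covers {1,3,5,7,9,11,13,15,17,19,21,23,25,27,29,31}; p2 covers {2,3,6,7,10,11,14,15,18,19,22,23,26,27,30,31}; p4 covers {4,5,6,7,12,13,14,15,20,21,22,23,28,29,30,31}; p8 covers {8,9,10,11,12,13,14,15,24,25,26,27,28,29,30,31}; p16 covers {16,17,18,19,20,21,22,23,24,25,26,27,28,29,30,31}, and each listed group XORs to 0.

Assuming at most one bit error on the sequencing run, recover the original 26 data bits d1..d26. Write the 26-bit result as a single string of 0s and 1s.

10111011011011011101011111

s1 (pos 1,3,5,7,9,11,13,15,17,19,21,23,25,27,29,31): 0⊕1⊕0⊕1⊕1⊕0⊕0⊕1⊕0⊕1⊕1⊕1⊕1⊕1⊕1⊕1 = 1
s2 (pos 2,3,6,7,10,11,14,15,18,19,22,23,26,27,30,31): 1⊕1⊕1⊕1⊕0⊕0⊕1⊕1⊕1⊕1⊕1⊕1⊕0⊕1⊕1⊕1 = 1
s4 (pos 4,5,6,7,12,13,14,15,20,21,22,23,28,29,30,31): 0⊕0⊕1⊕1⊕1⊕0⊕1⊕1⊕0⊕1⊕1⊕1⊕1⊕1⊕1⊕1 = 0
s8 (pos 8,9,10,11,12,13,14,15,24,25,26,27,28,29,30,31): 1⊕1⊕0⊕0⊕1⊕0⊕1⊕1⊕0⊕1⊕0⊕1⊕1⊕1⊕1⊕1 = 1
s16 (pos 16,17,18,19,20,21,22,23,24,25,26,27,28,29,30,31): 1⊕0⊕1⊕1⊕0⊕1⊕1⊕1⊕0⊕1⊕0⊕1⊕1⊕1⊕1⊕1 = 0
Syndrome s16…s1 = 01011 → error at position 11.
Flip position 11: 0110011110010111011011101011111 → 0110011110110111011011101011111
Read data bits from positions 3,5,6,7,9,10,11,12,13,14,15,17,18,19,20,21,22,23,24,25,26,27,28,29,30,31: 10111011011011011101011111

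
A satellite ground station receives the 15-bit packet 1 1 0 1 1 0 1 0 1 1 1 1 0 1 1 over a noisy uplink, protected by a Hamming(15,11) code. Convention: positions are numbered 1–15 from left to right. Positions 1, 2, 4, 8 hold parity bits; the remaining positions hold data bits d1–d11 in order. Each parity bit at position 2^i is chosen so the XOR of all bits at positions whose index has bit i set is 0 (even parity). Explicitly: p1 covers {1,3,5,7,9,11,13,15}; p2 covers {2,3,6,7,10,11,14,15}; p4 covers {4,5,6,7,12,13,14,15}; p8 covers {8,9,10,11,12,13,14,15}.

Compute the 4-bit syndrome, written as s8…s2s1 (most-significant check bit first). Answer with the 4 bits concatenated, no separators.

s1 (pos 1,3,5,7,9,11,13,15): 1⊕0⊕1⊕1⊕1⊕1⊕0⊕1 = 0
s2 (pos 2,3,6,7,10,11,14,15): 1⊕0⊕0⊕1⊕1⊕1⊕1⊕1 = 0
s4 (pos 4,5,6,7,12,13,14,15): 1⊕1⊕0⊕1⊕1⊕0⊕1⊕1 = 0
s8 (pos 8,9,10,11,12,13,14,15): 0⊕1⊕1⊕1⊕1⊕0⊕1⊕1 = 0
Syndrome s8…s1 = 0000 → no error.

0000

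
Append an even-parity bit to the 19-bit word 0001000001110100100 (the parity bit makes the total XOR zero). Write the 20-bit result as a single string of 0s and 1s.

XOR of the 19 data bits: 0⊕0⊕0⊕1⊕0⊕0⊕0⊕0⊕0⊕1⊕1⊕1⊕0⊕1⊕0⊕0⊕1⊕0⊕0 = 0
Parity bit = 0 (so all 20 bits XOR to 0).

00010000011101001000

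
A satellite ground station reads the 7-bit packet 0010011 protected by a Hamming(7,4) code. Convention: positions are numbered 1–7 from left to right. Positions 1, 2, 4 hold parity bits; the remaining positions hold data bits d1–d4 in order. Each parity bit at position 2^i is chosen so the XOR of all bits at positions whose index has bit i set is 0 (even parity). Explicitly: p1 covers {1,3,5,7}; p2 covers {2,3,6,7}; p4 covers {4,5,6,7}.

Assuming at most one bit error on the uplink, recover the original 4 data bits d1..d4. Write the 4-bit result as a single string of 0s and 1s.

s1 (pos 1,3,5,7): 0⊕1⊕0⊕1 = 0
s2 (pos 2,3,6,7): 0⊕1⊕1⊕1 = 1
s4 (pos 4,5,6,7): 0⊕0⊕1⊕1 = 0
Syndrome s4…s1 = 010 → error at position 2.
Flip position 2: 0010011 → 0110011
Read data bits from positions 3,5,6,7: 1011

1011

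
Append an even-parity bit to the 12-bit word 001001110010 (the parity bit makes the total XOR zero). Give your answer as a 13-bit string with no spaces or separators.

0010011100101

XOR of the 12 data bits: 0⊕0⊕1⊕0⊕0⊕1⊕1⊕1⊕0⊕0⊕1⊕0 = 1
Parity bit = 1 (so all 13 bits XOR to 0).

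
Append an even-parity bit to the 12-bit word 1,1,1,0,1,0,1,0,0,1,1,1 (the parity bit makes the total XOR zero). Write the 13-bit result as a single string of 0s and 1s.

XOR of the 12 data bits: 1⊕1⊕1⊕0⊕1⊕0⊕1⊕0⊕0⊕1⊕1⊕1 = 0
Parity bit = 0 (so all 13 bits XOR to 0).

1110101001110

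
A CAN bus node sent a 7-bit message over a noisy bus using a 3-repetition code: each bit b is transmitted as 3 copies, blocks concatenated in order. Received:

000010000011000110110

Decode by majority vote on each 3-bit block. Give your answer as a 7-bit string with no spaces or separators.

Block 1 (000): 0 ones → 0
Block 2 (010): 1 one → 0
Block 3 (000): 0 ones → 0
Block 4 (011): 2 ones → 1
Block 5 (000): 0 ones → 0
Block 6 (110): 2 ones → 1
Block 7 (110): 2 ones → 1

0001011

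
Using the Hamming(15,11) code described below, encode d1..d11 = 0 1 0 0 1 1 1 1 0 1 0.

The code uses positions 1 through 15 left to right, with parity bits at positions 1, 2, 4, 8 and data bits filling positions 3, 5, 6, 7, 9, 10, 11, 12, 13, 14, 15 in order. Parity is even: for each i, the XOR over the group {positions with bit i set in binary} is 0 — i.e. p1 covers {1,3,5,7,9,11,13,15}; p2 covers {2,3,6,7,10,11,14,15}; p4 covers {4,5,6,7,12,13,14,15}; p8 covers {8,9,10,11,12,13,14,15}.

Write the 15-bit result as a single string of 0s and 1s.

110110011111010

Place data at non-parity positions: p1 p2 0 p4 1 0 0 p8 1 1 1 1 0 1 0
p1 (pos 1,3,5,7,9,11,13,15): XOR of data positions = 0⊕1⊕0⊕1⊕1⊕0⊕0 = 1
p2 (pos 2,3,6,7,10,11,14,15): XOR of data positions = 0⊕0⊕0⊕1⊕1⊕1⊕0 = 1
p4 (pos 4,5,6,7,12,13,14,15): XOR of data positions = 1⊕0⊕0⊕1⊕0⊕1⊕0 = 1
p8 (pos 8,9,10,11,12,13,14,15): XOR of data positions = 1⊕1⊕1⊕1⊕0⊕1⊕0 = 1
Codeword: 110110011111010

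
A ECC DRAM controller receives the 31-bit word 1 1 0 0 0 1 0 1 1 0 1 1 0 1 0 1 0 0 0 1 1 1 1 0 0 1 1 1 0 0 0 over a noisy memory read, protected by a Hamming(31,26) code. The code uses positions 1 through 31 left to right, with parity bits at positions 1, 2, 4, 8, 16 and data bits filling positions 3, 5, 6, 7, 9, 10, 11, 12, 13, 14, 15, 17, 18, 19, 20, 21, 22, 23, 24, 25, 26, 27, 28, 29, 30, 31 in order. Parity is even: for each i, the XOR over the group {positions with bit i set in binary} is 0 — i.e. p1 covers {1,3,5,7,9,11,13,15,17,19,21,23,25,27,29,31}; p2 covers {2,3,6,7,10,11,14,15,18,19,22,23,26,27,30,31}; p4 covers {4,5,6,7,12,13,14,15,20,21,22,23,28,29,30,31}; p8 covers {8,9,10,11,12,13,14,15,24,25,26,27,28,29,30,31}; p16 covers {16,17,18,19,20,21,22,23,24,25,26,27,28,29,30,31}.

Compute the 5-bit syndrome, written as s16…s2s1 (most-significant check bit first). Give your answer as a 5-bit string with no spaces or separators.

00000

s1 (pos 1,3,5,7,9,11,13,15,17,19,21,23,25,27,29,31): 1⊕0⊕0⊕0⊕1⊕1⊕0⊕0⊕0⊕0⊕1⊕1⊕0⊕1⊕0⊕0 = 0
s2 (pos 2,3,6,7,10,11,14,15,18,19,22,23,26,27,30,31): 1⊕0⊕1⊕0⊕0⊕1⊕1⊕0⊕0⊕0⊕1⊕1⊕1⊕1⊕0⊕0 = 0
s4 (pos 4,5,6,7,12,13,14,15,20,21,22,23,28,29,30,31): 0⊕0⊕1⊕0⊕1⊕0⊕1⊕0⊕1⊕1⊕1⊕1⊕1⊕0⊕0⊕0 = 0
s8 (pos 8,9,10,11,12,13,14,15,24,25,26,27,28,29,30,31): 1⊕1⊕0⊕1⊕1⊕0⊕1⊕0⊕0⊕0⊕1⊕1⊕1⊕0⊕0⊕0 = 0
s16 (pos 16,17,18,19,20,21,22,23,24,25,26,27,28,29,30,31): 1⊕0⊕0⊕0⊕1⊕1⊕1⊕1⊕0⊕0⊕1⊕1⊕1⊕0⊕0⊕0 = 0
Syndrome s16…s1 = 00000 → no error.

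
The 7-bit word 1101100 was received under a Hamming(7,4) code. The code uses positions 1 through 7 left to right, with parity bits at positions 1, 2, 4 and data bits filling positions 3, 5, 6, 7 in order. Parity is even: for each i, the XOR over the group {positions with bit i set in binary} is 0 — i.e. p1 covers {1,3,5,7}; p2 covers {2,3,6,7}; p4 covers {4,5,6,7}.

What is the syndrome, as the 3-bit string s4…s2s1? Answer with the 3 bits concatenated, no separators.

010

s1 (pos 1,3,5,7): 1⊕0⊕1⊕0 = 0
s2 (pos 2,3,6,7): 1⊕0⊕0⊕0 = 1
s4 (pos 4,5,6,7): 1⊕1⊕0⊕0 = 0
Syndrome s4…s1 = 010 → error at position 2.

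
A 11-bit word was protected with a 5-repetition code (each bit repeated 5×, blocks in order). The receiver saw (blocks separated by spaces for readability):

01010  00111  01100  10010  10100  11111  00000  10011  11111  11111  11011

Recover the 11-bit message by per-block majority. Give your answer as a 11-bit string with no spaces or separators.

01000101111

Block 1 (01010): 2 ones → 0
Block 2 (00111): 3 ones → 1
Block 3 (01100): 2 ones → 0
Block 4 (10010): 2 ones → 0
Block 5 (10100): 2 ones → 0
Block 6 (11111): 5 ones → 1
Block 7 (00000): 0 ones → 0
Block 8 (10011): 3 ones → 1
Block 9 (11111): 5 ones → 1
Block 10 (11111): 5 ones → 1
Block 11 (11011): 4 ones → 1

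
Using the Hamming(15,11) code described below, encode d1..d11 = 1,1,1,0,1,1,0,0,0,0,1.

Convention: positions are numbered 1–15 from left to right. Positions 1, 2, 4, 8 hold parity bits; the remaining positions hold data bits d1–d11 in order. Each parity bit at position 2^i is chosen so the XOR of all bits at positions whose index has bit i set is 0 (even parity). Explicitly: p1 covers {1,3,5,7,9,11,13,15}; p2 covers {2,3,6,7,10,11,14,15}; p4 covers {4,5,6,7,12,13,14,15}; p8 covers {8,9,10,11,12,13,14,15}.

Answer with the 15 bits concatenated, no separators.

Place data at non-parity positions: p1 p2 1 p4 1 1 0 p8 1 1 0 0 0 0 1
p1 (pos 1,3,5,7,9,11,13,15): XOR of data positions = 1⊕1⊕0⊕1⊕0⊕0⊕1 = 0
p2 (pos 2,3,6,7,10,11,14,15): XOR of data positions = 1⊕1⊕0⊕1⊕0⊕0⊕1 = 0
p4 (pos 4,5,6,7,12,13,14,15): XOR of data positions = 1⊕1⊕0⊕0⊕0⊕0⊕1 = 1
p8 (pos 8,9,10,11,12,13,14,15): XOR of data positions = 1⊕1⊕0⊕0⊕0⊕0⊕1 = 1
Codeword: 001111011100001

001111011100001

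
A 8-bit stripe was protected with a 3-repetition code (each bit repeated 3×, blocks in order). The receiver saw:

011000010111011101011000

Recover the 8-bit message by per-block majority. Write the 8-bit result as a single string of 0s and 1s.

10011110

Block 1 (011): 2 ones → 1
Block 2 (000): 0 ones → 0
Block 3 (010): 1 one → 0
Block 4 (111): 3 ones → 1
Block 5 (011): 2 ones → 1
Block 6 (101): 2 ones → 1
Block 7 (011): 2 ones → 1
Block 8 (000): 0 ones → 0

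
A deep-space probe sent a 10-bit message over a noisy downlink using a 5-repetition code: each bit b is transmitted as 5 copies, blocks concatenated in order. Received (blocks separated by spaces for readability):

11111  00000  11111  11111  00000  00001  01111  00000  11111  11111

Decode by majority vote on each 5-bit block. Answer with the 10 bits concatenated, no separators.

Block 1 (11111): 5 ones → 1
Block 2 (00000): 0 ones → 0
Block 3 (11111): 5 ones → 1
Block 4 (11111): 5 ones → 1
Block 5 (00000): 0 ones → 0
Block 6 (00001): 1 one → 0
Block 7 (01111): 4 ones → 1
Block 8 (00000): 0 ones → 0
Block 9 (11111): 5 ones → 1
Block 10 (11111): 5 ones → 1

1011001011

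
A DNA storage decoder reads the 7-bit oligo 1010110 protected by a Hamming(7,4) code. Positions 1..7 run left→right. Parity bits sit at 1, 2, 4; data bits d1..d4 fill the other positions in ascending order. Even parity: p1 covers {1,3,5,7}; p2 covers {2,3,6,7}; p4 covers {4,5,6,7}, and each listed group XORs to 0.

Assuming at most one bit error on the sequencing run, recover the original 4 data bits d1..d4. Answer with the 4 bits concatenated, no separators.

s1 (pos 1,3,5,7): 1⊕1⊕1⊕0 = 1
s2 (pos 2,3,6,7): 0⊕1⊕1⊕0 = 0
s4 (pos 4,5,6,7): 0⊕1⊕1⊕0 = 0
Syndrome s4…s1 = 001 → error at position 1.
Flip position 1: 1010110 → 0010110
Read data bits from positions 3,5,6,7: 1110

1110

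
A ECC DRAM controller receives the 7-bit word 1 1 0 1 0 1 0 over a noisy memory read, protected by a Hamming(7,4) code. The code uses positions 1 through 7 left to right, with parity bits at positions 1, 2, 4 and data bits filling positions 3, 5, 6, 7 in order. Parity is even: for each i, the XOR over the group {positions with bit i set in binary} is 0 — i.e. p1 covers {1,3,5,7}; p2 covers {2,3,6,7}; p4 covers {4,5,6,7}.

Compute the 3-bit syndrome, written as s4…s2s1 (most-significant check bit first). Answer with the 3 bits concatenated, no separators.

s1 (pos 1,3,5,7): 1⊕0⊕0⊕0 = 1
s2 (pos 2,3,6,7): 1⊕0⊕1⊕0 = 0
s4 (pos 4,5,6,7): 1⊕0⊕1⊕0 = 0
Syndrome s4…s1 = 001 → error at position 1.

001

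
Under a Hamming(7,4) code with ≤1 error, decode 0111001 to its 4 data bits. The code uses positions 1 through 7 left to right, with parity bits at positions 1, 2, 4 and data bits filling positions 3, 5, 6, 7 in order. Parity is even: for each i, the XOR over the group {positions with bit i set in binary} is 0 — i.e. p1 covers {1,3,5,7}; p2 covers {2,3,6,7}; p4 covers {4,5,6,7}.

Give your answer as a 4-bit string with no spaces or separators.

s1 (pos 1,3,5,7): 0⊕1⊕0⊕1 = 0
s2 (pos 2,3,6,7): 1⊕1⊕0⊕1 = 1
s4 (pos 4,5,6,7): 1⊕0⊕0⊕1 = 0
Syndrome s4…s1 = 010 → error at position 2.
Flip position 2: 0111001 → 0011001
Read data bits from positions 3,5,6,7: 1001

1001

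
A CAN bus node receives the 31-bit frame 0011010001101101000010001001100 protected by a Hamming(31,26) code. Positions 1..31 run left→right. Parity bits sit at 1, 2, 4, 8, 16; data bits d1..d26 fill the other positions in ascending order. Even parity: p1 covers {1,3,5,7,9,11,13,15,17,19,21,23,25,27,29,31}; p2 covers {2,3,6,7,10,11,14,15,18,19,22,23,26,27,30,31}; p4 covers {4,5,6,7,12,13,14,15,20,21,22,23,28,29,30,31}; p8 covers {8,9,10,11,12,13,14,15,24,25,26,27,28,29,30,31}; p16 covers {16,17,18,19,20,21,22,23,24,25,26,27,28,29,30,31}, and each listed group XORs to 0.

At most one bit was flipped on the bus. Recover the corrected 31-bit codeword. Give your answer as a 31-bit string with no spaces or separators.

s1 (pos 1,3,5,7,9,11,13,15,17,19,21,23,25,27,29,31): 0⊕1⊕0⊕0⊕0⊕1⊕1⊕0⊕0⊕0⊕1⊕0⊕1⊕0⊕1⊕0 = 0
s2 (pos 2,3,6,7,10,11,14,15,18,19,22,23,26,27,30,31): 0⊕1⊕1⊕0⊕1⊕1⊕1⊕0⊕0⊕0⊕0⊕0⊕0⊕0⊕0⊕0 = 1
s4 (pos 4,5,6,7,12,13,14,15,20,21,22,23,28,29,30,31): 1⊕0⊕1⊕0⊕0⊕1⊕1⊕0⊕0⊕1⊕0⊕0⊕1⊕1⊕0⊕0 = 1
s8 (pos 8,9,10,11,12,13,14,15,24,25,26,27,28,29,30,31): 0⊕0⊕1⊕1⊕0⊕1⊕1⊕0⊕0⊕1⊕0⊕0⊕1⊕1⊕0⊕0 = 1
s16 (pos 16,17,18,19,20,21,22,23,24,25,26,27,28,29,30,31): 1⊕0⊕0⊕0⊕0⊕1⊕0⊕0⊕0⊕1⊕0⊕0⊕1⊕1⊕0⊕0 = 1
Syndrome s16…s1 = 11110 → error at position 30.
Flip position 30: 0011010001101101000010001001100 → 0011010001101101000010001001110

0011010001101101000010001001110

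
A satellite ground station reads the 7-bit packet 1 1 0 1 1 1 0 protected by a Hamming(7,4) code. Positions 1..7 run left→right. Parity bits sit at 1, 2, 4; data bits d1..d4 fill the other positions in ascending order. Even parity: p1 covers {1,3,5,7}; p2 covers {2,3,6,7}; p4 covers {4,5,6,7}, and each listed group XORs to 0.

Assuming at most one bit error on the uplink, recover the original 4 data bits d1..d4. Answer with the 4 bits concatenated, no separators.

0110

s1 (pos 1,3,5,7): 1⊕0⊕1⊕0 = 0
s2 (pos 2,3,6,7): 1⊕0⊕1⊕0 = 0
s4 (pos 4,5,6,7): 1⊕1⊕1⊕0 = 1
Syndrome s4…s1 = 100 → error at position 4.
Flip position 4: 1101110 → 1100110
Read data bits from positions 3,5,6,7: 0110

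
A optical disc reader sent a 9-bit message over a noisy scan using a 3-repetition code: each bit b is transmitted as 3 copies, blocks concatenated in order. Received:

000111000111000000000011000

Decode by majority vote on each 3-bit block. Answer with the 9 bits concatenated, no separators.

010100010

Block 1 (000): 0 ones → 0
Block 2 (111): 3 ones → 1
Block 3 (000): 0 ones → 0
Block 4 (111): 3 ones → 1
Block 5 (000): 0 ones → 0
Block 6 (000): 0 ones → 0
Block 7 (000): 0 ones → 0
Block 8 (011): 2 ones → 1
Block 9 (000): 0 ones → 0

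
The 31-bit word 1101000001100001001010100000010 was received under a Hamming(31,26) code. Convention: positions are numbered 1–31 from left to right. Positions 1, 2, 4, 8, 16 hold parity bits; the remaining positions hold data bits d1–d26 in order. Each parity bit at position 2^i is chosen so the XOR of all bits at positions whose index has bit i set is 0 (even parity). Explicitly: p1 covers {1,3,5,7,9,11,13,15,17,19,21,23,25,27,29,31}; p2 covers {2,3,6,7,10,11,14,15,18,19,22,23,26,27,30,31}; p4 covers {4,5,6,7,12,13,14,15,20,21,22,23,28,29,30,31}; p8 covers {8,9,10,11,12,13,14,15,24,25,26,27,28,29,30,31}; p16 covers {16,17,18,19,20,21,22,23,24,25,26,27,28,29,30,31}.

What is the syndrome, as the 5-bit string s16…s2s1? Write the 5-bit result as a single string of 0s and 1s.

s1 (pos 1,3,5,7,9,11,13,15,17,19,21,23,25,27,29,31): 1⊕0⊕0⊕0⊕0⊕1⊕0⊕0⊕0⊕1⊕1⊕1⊕0⊕0⊕0⊕0 = 1
s2 (pos 2,3,6,7,10,11,14,15,18,19,22,23,26,27,30,31): 1⊕0⊕0⊕0⊕1⊕1⊕0⊕0⊕0⊕1⊕0⊕1⊕0⊕0⊕1⊕0 = 0
s4 (pos 4,5,6,7,12,13,14,15,20,21,22,23,28,29,30,31): 1⊕0⊕0⊕0⊕0⊕0⊕0⊕0⊕0⊕1⊕0⊕1⊕0⊕0⊕1⊕0 = 0
s8 (pos 8,9,10,11,12,13,14,15,24,25,26,27,28,29,30,31): 0⊕0⊕1⊕1⊕0⊕0⊕0⊕0⊕0⊕0⊕0⊕0⊕0⊕0⊕1⊕0 = 1
s16 (pos 16,17,18,19,20,21,22,23,24,25,26,27,28,29,30,31): 1⊕0⊕0⊕1⊕0⊕1⊕0⊕1⊕0⊕0⊕0⊕0⊕0⊕0⊕1⊕0 = 1
Syndrome s16…s1 = 11001 → error at position 25.

11001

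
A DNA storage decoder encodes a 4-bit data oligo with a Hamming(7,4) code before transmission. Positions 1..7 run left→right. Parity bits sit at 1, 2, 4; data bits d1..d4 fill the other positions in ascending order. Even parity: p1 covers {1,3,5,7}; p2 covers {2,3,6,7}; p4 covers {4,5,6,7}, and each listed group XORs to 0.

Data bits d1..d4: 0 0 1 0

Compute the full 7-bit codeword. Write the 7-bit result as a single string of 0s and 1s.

Place data at non-parity positions: p1 p2 0 p4 0 1 0
p1 (pos 1,3,5,7): XOR of data positions = 0⊕0⊕0 = 0
p2 (pos 2,3,6,7): XOR of data positions = 0⊕1⊕0 = 1
p4 (pos 4,5,6,7): XOR of data positions = 0⊕1⊕0 = 1
Codeword: 0101010

0101010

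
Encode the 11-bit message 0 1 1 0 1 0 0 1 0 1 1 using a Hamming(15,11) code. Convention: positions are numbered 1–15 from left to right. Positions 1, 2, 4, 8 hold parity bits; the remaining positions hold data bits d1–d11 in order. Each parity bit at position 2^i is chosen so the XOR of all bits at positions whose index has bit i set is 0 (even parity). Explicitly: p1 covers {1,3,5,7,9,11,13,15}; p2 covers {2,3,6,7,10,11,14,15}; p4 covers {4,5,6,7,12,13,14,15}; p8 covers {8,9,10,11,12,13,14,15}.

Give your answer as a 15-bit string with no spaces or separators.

Place data at non-parity positions: p1 p2 0 p4 1 1 0 p8 1 0 0 1 0 1 1
p1 (pos 1,3,5,7,9,11,13,15): XOR of data positions = 0⊕1⊕0⊕1⊕0⊕0⊕1 = 1
p2 (pos 2,3,6,7,10,11,14,15): XOR of data positions = 0⊕1⊕0⊕0⊕0⊕1⊕1 = 1
p4 (pos 4,5,6,7,12,13,14,15): XOR of data positions = 1⊕1⊕0⊕1⊕0⊕1⊕1 = 1
p8 (pos 8,9,10,11,12,13,14,15): XOR of data positions = 1⊕0⊕0⊕1⊕0⊕1⊕1 = 0
Codeword: 110111001001011

110111001001011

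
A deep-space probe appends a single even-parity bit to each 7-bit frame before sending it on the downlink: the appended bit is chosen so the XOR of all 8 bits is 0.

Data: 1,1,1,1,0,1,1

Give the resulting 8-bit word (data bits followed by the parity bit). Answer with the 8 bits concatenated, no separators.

11110110

XOR of the 7 data bits: 1⊕1⊕1⊕1⊕0⊕1⊕1 = 0
Parity bit = 0 (so all 8 bits XOR to 0).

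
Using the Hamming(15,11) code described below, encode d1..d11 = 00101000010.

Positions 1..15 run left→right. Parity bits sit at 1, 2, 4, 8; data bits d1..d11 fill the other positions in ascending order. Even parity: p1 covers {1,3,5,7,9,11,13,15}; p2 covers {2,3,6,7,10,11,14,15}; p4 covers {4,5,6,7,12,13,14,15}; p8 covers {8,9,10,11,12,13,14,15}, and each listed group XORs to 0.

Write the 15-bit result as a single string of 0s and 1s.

Place data at non-parity positions: p1 p2 0 p4 0 1 0 p8 1 0 0 0 0 1 0
p1 (pos 1,3,5,7,9,11,13,15): XOR of data positions = 0⊕0⊕0⊕1⊕0⊕0⊕0 = 1
p2 (pos 2,3,6,7,10,11,14,15): XOR of data positions = 0⊕1⊕0⊕0⊕0⊕1⊕0 = 0
p4 (pos 4,5,6,7,12,13,14,15): XOR of data positions = 0⊕1⊕0⊕0⊕0⊕1⊕0 = 0
p8 (pos 8,9,10,11,12,13,14,15): XOR of data positions = 1⊕0⊕0⊕0⊕0⊕1⊕0 = 0
Codeword: 100001001000010

100001001000010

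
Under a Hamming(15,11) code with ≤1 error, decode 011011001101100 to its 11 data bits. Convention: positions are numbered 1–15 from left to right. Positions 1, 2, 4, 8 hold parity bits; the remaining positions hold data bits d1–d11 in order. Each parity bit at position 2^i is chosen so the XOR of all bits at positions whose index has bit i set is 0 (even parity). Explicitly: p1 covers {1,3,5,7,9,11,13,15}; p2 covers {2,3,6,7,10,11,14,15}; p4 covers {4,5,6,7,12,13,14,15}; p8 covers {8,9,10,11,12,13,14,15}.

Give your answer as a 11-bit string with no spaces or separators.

s1 (pos 1,3,5,7,9,11,13,15): 0⊕1⊕1⊕0⊕1⊕0⊕1⊕0 = 0
s2 (pos 2,3,6,7,10,11,14,15): 1⊕1⊕1⊕0⊕1⊕0⊕0⊕0 = 0
s4 (pos 4,5,6,7,12,13,14,15): 0⊕1⊕1⊕0⊕1⊕1⊕0⊕0 = 0
s8 (pos 8,9,10,11,12,13,14,15): 0⊕1⊕1⊕0⊕1⊕1⊕0⊕0 = 0
Syndrome s8…s1 = 0000 → no error.
Read data bits from positions 3,5,6,7,9,10,11,12,13,14,15: 11101101100

11101101100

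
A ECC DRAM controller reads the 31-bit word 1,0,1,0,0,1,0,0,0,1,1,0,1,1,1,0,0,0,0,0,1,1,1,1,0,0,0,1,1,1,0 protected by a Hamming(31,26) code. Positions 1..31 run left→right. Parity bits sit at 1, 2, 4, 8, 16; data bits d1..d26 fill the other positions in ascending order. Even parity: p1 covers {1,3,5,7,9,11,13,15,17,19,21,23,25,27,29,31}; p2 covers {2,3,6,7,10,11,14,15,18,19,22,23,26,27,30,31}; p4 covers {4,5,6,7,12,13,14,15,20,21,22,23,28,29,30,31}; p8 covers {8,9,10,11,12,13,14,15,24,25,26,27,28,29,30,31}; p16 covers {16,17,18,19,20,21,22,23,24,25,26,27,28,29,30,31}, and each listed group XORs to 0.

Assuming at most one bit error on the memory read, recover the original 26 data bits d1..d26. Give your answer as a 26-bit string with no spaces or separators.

s1 (pos 1,3,5,7,9,11,13,15,17,19,21,23,25,27,29,31): 1⊕1⊕0⊕0⊕0⊕1⊕1⊕1⊕0⊕0⊕1⊕1⊕0⊕0⊕1⊕0 = 0
s2 (pos 2,3,6,7,10,11,14,15,18,19,22,23,26,27,30,31): 0⊕1⊕1⊕0⊕1⊕1⊕1⊕1⊕0⊕0⊕1⊕1⊕0⊕0⊕1⊕0 = 1
s4 (pos 4,5,6,7,12,13,14,15,20,21,22,23,28,29,30,31): 0⊕0⊕1⊕0⊕0⊕1⊕1⊕1⊕0⊕1⊕1⊕1⊕1⊕1⊕1⊕0 = 0
s8 (pos 8,9,10,11,12,13,14,15,24,25,26,27,28,29,30,31): 0⊕0⊕1⊕1⊕0⊕1⊕1⊕1⊕1⊕0⊕0⊕0⊕1⊕1⊕1⊕0 = 1
s16 (pos 16,17,18,19,20,21,22,23,24,25,26,27,28,29,30,31): 0⊕0⊕0⊕0⊕0⊕1⊕1⊕1⊕1⊕0⊕0⊕0⊕1⊕1⊕1⊕0 = 1
Syndrome s16…s1 = 11010 → error at position 26.
Flip position 26: 1010010001101110000011110001110 → 1010010001101110000011110101110
Read data bits from positions 3,5,6,7,9,10,11,12,13,14,15,17,18,19,20,21,22,23,24,25,26,27,28,29,30,31: 10100110111000011110101110

10100110111000011110101110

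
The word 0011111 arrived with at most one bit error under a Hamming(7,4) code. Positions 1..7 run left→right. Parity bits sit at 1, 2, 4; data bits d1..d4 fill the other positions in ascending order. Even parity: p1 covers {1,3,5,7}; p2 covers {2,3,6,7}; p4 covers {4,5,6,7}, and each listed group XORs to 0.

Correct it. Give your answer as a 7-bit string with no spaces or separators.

s1 (pos 1,3,5,7): 0⊕1⊕1⊕1 = 1
s2 (pos 2,3,6,7): 0⊕1⊕1⊕1 = 1
s4 (pos 4,5,6,7): 1⊕1⊕1⊕1 = 0
Syndrome s4…s1 = 011 → error at position 3.
Flip position 3: 0011111 → 0001111

0001111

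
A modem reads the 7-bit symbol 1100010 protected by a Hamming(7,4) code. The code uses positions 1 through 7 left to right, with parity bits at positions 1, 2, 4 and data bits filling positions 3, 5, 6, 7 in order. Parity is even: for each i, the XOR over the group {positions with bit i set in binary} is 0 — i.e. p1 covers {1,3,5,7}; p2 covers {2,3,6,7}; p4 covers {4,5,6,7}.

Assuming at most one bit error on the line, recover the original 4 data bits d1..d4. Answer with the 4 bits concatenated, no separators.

0110

s1 (pos 1,3,5,7): 1⊕0⊕0⊕0 = 1
s2 (pos 2,3,6,7): 1⊕0⊕1⊕0 = 0
s4 (pos 4,5,6,7): 0⊕0⊕1⊕0 = 1
Syndrome s4…s1 = 101 → error at position 5.
Flip position 5: 1100010 → 1100110
Read data bits from positions 3,5,6,7: 0110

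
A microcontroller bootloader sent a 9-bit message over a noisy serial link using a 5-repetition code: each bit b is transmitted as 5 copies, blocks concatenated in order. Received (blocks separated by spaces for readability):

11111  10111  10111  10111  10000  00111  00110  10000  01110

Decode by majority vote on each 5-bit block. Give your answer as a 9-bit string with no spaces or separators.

Block 1 (11111): 5 ones → 1
Block 2 (10111): 4 ones → 1
Block 3 (10111): 4 ones → 1
Block 4 (10111): 4 ones → 1
Block 5 (10000): 1 one → 0
Block 6 (00111): 3 ones → 1
Block 7 (00110): 2 ones → 0
Block 8 (10000): 1 one → 0
Block 9 (01110): 3 ones → 1

111101001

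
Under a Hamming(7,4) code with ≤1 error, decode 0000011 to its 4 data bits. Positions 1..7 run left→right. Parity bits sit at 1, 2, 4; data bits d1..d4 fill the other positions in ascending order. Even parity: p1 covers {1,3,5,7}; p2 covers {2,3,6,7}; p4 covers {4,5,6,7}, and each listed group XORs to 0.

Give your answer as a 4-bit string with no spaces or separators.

s1 (pos 1,3,5,7): 0⊕0⊕0⊕1 = 1
s2 (pos 2,3,6,7): 0⊕0⊕1⊕1 = 0
s4 (pos 4,5,6,7): 0⊕0⊕1⊕1 = 0
Syndrome s4…s1 = 001 → error at position 1.
Flip position 1: 0000011 → 1000011
Read data bits from positions 3,5,6,7: 0011

0011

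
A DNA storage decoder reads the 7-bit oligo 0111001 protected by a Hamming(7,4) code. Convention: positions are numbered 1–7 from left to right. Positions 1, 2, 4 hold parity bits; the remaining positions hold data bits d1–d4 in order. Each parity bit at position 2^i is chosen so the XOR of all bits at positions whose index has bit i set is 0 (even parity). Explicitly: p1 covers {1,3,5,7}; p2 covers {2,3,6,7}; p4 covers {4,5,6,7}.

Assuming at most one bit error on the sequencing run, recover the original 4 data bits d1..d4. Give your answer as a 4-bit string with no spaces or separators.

s1 (pos 1,3,5,7): 0⊕1⊕0⊕1 = 0
s2 (pos 2,3,6,7): 1⊕1⊕0⊕1 = 1
s4 (pos 4,5,6,7): 1⊕0⊕0⊕1 = 0
Syndrome s4…s1 = 010 → error at position 2.
Flip position 2: 0111001 → 0011001
Read data bits from positions 3,5,6,7: 1001

1001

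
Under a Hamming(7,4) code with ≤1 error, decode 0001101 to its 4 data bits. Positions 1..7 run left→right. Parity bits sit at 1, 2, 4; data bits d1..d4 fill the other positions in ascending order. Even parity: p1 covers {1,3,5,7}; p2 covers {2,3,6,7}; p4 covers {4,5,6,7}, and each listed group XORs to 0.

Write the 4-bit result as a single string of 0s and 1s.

s1 (pos 1,3,5,7): 0⊕0⊕1⊕1 = 0
s2 (pos 2,3,6,7): 0⊕0⊕0⊕1 = 1
s4 (pos 4,5,6,7): 1⊕1⊕0⊕1 = 1
Syndrome s4…s1 = 110 → error at position 6.
Flip position 6: 0001101 → 0001111
Read data bits from positions 3,5,6,7: 0111

0111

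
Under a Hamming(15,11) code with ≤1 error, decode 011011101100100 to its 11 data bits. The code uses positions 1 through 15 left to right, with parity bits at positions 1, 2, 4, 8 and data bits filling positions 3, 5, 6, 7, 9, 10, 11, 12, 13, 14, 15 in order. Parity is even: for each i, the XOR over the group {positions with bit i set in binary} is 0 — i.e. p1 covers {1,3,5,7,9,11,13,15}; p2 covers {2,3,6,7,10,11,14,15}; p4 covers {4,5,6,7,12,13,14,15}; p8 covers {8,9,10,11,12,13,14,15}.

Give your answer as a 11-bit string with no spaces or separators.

s1 (pos 1,3,5,7,9,11,13,15): 0⊕1⊕1⊕1⊕1⊕0⊕1⊕0 = 1
s2 (pos 2,3,6,7,10,11,14,15): 1⊕1⊕1⊕1⊕1⊕0⊕0⊕0 = 1
s4 (pos 4,5,6,7,12,13,14,15): 0⊕1⊕1⊕1⊕0⊕1⊕0⊕0 = 0
s8 (pos 8,9,10,11,12,13,14,15): 0⊕1⊕1⊕0⊕0⊕1⊕0⊕0 = 1
Syndrome s8…s1 = 1011 → error at position 11.
Flip position 11: 011011101100100 → 011011101110100
Read data bits from positions 3,5,6,7,9,10,11,12,13,14,15: 11111110100

11111110100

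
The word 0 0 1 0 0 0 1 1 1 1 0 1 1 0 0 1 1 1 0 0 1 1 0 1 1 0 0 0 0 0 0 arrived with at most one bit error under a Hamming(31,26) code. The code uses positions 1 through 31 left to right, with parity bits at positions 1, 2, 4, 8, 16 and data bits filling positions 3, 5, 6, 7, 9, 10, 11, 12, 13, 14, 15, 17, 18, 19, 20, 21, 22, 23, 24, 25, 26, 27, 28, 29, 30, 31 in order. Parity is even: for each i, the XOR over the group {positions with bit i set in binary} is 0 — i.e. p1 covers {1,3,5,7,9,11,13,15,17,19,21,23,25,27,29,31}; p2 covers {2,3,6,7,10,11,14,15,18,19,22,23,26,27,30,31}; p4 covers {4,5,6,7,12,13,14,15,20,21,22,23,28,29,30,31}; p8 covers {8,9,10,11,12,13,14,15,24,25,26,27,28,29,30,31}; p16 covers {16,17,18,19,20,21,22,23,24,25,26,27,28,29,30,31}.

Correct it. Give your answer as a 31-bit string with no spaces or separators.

0010001111011001110011011000001

s1 (pos 1,3,5,7,9,11,13,15,17,19,21,23,25,27,29,31): 0⊕1⊕0⊕1⊕1⊕0⊕1⊕0⊕1⊕0⊕1⊕0⊕1⊕0⊕0⊕0 = 1
s2 (pos 2,3,6,7,10,11,14,15,18,19,22,23,26,27,30,31): 0⊕1⊕0⊕1⊕1⊕0⊕0⊕0⊕1⊕0⊕1⊕0⊕0⊕0⊕0⊕0 = 1
s4 (pos 4,5,6,7,12,13,14,15,20,21,22,23,28,29,30,31): 0⊕0⊕0⊕1⊕1⊕1⊕0⊕0⊕0⊕1⊕1⊕0⊕0⊕0⊕0⊕0 = 1
s8 (pos 8,9,10,11,12,13,14,15,24,25,26,27,28,29,30,31): 1⊕1⊕1⊕0⊕1⊕1⊕0⊕0⊕1⊕1⊕0⊕0⊕0⊕0⊕0⊕0 = 1
s16 (pos 16,17,18,19,20,21,22,23,24,25,26,27,28,29,30,31): 1⊕1⊕1⊕0⊕0⊕1⊕1⊕0⊕1⊕1⊕0⊕0⊕0⊕0⊕0⊕0 = 1
Syndrome s16…s1 = 11111 → error at position 31.
Flip position 31: 0010001111011001110011011000000 → 0010001111011001110011011000001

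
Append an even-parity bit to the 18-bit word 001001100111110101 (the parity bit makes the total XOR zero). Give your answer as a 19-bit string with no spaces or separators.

0010011001111101010

XOR of the 18 data bits: 0⊕0⊕1⊕0⊕0⊕1⊕1⊕0⊕0⊕1⊕1⊕1⊕1⊕1⊕0⊕1⊕0⊕1 = 0
Parity bit = 0 (so all 19 bits XOR to 0).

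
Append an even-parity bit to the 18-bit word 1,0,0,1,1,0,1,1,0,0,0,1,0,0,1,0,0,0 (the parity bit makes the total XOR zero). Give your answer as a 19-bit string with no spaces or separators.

XOR of the 18 data bits: 1⊕0⊕0⊕1⊕1⊕0⊕1⊕1⊕0⊕0⊕0⊕1⊕0⊕0⊕1⊕0⊕0⊕0 = 1
Parity bit = 1 (so all 19 bits XOR to 0).

1001101100010010001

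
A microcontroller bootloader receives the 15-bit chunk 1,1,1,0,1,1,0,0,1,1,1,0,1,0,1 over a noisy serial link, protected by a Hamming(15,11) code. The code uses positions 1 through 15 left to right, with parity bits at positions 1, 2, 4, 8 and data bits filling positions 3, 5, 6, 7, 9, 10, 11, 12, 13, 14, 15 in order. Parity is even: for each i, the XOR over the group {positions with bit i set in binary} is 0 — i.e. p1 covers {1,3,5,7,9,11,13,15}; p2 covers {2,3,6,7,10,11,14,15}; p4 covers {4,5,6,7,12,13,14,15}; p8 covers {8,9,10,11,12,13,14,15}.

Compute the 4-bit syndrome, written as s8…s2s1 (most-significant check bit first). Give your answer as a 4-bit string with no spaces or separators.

1001

s1 (pos 1,3,5,7,9,11,13,15): 1⊕1⊕1⊕0⊕1⊕1⊕1⊕1 = 1
s2 (pos 2,3,6,7,10,11,14,15): 1⊕1⊕1⊕0⊕1⊕1⊕0⊕1 = 0
s4 (pos 4,5,6,7,12,13,14,15): 0⊕1⊕1⊕0⊕0⊕1⊕0⊕1 = 0
s8 (pos 8,9,10,11,12,13,14,15): 0⊕1⊕1⊕1⊕0⊕1⊕0⊕1 = 1
Syndrome s8…s1 = 1001 → error at position 9.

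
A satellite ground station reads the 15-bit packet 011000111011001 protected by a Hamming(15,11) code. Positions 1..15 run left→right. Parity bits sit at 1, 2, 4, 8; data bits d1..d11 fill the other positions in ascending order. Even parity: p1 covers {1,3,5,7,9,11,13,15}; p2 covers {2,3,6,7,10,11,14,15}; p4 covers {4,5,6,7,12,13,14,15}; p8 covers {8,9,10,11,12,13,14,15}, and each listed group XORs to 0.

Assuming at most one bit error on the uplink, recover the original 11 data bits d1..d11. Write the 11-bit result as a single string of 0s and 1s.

10011011000

s1 (pos 1,3,5,7,9,11,13,15): 0⊕1⊕0⊕1⊕1⊕1⊕0⊕1 = 1
s2 (pos 2,3,6,7,10,11,14,15): 1⊕1⊕0⊕1⊕0⊕1⊕0⊕1 = 1
s4 (pos 4,5,6,7,12,13,14,15): 0⊕0⊕0⊕1⊕1⊕0⊕0⊕1 = 1
s8 (pos 8,9,10,11,12,13,14,15): 1⊕1⊕0⊕1⊕1⊕0⊕0⊕1 = 1
Syndrome s8…s1 = 1111 → error at position 15.
Flip position 15: 011000111011001 → 011000111011000
Read data bits from positions 3,5,6,7,9,10,11,12,13,14,15: 10011011000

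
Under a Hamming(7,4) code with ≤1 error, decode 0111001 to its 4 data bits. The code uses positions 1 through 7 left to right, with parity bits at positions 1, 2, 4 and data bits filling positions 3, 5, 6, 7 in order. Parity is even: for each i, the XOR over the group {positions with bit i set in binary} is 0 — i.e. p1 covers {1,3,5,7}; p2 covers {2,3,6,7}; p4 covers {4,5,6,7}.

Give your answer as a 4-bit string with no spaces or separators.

s1 (pos 1,3,5,7): 0⊕1⊕0⊕1 = 0
s2 (pos 2,3,6,7): 1⊕1⊕0⊕1 = 1
s4 (pos 4,5,6,7): 1⊕0⊕0⊕1 = 0
Syndrome s4…s1 = 010 → error at position 2.
Flip position 2: 0111001 → 0011001
Read data bits from positions 3,5,6,7: 1001

1001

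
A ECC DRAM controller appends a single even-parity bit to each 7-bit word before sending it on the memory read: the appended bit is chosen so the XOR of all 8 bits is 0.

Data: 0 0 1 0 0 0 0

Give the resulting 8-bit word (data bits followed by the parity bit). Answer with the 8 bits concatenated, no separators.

00100001

XOR of the 7 data bits: 0⊕0⊕1⊕0⊕0⊕0⊕0 = 1
Parity bit = 1 (so all 8 bits XOR to 0).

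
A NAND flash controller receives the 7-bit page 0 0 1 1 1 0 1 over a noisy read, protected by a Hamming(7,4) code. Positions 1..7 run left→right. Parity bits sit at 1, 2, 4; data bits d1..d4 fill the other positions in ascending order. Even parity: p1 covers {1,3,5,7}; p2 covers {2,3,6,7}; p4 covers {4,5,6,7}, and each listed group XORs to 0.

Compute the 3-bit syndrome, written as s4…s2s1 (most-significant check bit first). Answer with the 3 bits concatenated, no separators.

101

s1 (pos 1,3,5,7): 0⊕1⊕1⊕1 = 1
s2 (pos 2,3,6,7): 0⊕1⊕0⊕1 = 0
s4 (pos 4,5,6,7): 1⊕1⊕0⊕1 = 1
Syndrome s4…s1 = 101 → error at position 5.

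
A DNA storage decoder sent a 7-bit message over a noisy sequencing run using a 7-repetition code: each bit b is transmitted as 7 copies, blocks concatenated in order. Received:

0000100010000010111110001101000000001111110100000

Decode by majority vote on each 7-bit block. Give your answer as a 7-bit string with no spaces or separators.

0010010

Block 1 (0000100): 1 one → 0
Block 2 (0100000): 1 one → 0
Block 3 (1011111): 6 ones → 1
Block 4 (0001101): 3 ones → 0
Block 5 (0000000): 0 ones → 0
Block 6 (0111111): 6 ones → 1
Block 7 (0100000): 1 one → 0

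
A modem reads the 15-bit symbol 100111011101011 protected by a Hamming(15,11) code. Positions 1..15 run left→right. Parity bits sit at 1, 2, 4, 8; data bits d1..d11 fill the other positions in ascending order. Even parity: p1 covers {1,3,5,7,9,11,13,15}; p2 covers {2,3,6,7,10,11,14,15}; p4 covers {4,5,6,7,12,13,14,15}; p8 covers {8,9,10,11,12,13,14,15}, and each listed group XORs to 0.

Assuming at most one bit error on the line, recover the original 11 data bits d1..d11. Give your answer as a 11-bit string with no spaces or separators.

01101101011

s1 (pos 1,3,5,7,9,11,13,15): 1⊕0⊕1⊕0⊕1⊕0⊕0⊕1 = 0
s2 (pos 2,3,6,7,10,11,14,15): 0⊕0⊕1⊕0⊕1⊕0⊕1⊕1 = 0
s4 (pos 4,5,6,7,12,13,14,15): 1⊕1⊕1⊕0⊕1⊕0⊕1⊕1 = 0
s8 (pos 8,9,10,11,12,13,14,15): 1⊕1⊕1⊕0⊕1⊕0⊕1⊕1 = 0
Syndrome s8…s1 = 0000 → no error.
Read data bits from positions 3,5,6,7,9,10,11,12,13,14,15: 01101101011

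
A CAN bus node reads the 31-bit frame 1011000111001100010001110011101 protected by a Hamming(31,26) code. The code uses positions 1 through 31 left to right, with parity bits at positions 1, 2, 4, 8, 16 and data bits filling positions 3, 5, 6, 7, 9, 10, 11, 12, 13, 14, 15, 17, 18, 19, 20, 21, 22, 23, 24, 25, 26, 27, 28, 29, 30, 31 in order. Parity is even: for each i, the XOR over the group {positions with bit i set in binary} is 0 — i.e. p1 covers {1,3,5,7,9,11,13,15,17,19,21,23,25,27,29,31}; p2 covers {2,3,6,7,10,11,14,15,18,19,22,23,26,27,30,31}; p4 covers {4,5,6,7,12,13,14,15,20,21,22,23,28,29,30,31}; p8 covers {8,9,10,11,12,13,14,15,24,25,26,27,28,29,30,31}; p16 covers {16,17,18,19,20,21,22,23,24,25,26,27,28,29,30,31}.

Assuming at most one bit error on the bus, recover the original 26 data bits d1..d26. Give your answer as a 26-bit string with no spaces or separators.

s1 (pos 1,3,5,7,9,11,13,15,17,19,21,23,25,27,29,31): 1⊕1⊕0⊕0⊕1⊕0⊕1⊕0⊕0⊕0⊕0⊕1⊕0⊕1⊕1⊕1 = 0
s2 (pos 2,3,6,7,10,11,14,15,18,19,22,23,26,27,30,31): 0⊕1⊕0⊕0⊕1⊕0⊕1⊕0⊕1⊕0⊕1⊕1⊕0⊕1⊕0⊕1 = 0
s4 (pos 4,5,6,7,12,13,14,15,20,21,22,23,28,29,30,31): 1⊕0⊕0⊕0⊕0⊕1⊕1⊕0⊕0⊕0⊕1⊕1⊕1⊕1⊕0⊕1 = 0
s8 (pos 8,9,10,11,12,13,14,15,24,25,26,27,28,29,30,31): 1⊕1⊕1⊕0⊕0⊕1⊕1⊕0⊕1⊕0⊕0⊕1⊕1⊕1⊕0⊕1 = 0
s16 (pos 16,17,18,19,20,21,22,23,24,25,26,27,28,29,30,31): 0⊕0⊕1⊕0⊕0⊕0⊕1⊕1⊕1⊕0⊕0⊕1⊕1⊕1⊕0⊕1 = 0
Syndrome s16…s1 = 00000 → no error.
Read data bits from positions 3,5,6,7,9,10,11,12,13,14,15,17,18,19,20,21,22,23,24,25,26,27,28,29,30,31: 10001100110010001110011101

10001100110010001110011101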